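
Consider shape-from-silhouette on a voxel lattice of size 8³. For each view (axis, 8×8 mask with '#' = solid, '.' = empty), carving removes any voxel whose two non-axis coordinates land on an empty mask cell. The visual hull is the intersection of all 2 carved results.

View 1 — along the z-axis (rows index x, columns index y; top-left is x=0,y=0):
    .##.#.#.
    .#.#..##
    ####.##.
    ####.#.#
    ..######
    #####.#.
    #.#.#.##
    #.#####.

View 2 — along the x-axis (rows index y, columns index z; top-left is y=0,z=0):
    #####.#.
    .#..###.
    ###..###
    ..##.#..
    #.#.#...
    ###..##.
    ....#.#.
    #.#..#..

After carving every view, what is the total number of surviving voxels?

start: 8×8×8 = 512 voxels
carve view 1 (along z, XY-mask fill 43/64): 344 voxels remain
carve view 2 (along x, YZ-mask fill 32/64): 171 voxels remain

remaining voxels: 171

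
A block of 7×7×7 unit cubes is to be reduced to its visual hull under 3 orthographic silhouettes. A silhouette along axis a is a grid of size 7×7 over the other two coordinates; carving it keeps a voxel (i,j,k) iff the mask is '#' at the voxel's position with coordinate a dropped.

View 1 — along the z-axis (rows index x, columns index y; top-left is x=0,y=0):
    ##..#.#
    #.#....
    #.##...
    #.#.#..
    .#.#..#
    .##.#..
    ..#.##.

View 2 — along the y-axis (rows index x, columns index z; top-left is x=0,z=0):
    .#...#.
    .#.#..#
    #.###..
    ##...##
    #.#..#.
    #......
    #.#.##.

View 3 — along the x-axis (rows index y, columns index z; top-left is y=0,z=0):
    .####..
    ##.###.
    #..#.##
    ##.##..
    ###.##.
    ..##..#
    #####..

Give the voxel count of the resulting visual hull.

voxel count = 40

full grid |V| = 343
carve view 1 (along z, XY-mask fill 21/49): 147 voxels remain
carve view 2 (along y, XZ-mask fill 21/49): 62 voxels remain
carve view 3 (along x, YZ-mask fill 30/49): 40 voxels remain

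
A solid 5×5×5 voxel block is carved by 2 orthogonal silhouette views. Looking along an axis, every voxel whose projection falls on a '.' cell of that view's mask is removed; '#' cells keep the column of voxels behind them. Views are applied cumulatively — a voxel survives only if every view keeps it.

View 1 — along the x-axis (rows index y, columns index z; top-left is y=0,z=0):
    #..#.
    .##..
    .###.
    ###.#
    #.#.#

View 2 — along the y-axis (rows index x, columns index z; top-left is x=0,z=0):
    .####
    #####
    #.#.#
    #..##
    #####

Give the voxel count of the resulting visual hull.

55 voxels

initial block: 5^3 = 125
carve view 1 (along x, YZ-mask fill 14/25): 70 voxels remain
carve view 2 (along y, XZ-mask fill 20/25): 55 voxels remain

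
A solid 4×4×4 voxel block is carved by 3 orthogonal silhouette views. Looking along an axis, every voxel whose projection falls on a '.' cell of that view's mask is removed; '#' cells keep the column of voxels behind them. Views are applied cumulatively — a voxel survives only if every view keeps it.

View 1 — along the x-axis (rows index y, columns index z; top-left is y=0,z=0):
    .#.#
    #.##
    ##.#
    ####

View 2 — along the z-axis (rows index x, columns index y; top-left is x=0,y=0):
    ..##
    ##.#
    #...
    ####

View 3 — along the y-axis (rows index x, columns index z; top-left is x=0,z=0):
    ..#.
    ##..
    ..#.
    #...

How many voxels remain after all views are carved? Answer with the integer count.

initial block: 4^3 = 64
  1. axis=0 (YZ plane), |mask|=12  ⇒  voxels=48
  2. axis=2 (XY plane), |mask|=10  ⇒  voxels=30
  3. axis=1 (XZ plane), |mask|=5  ⇒  voxels=8

8 voxels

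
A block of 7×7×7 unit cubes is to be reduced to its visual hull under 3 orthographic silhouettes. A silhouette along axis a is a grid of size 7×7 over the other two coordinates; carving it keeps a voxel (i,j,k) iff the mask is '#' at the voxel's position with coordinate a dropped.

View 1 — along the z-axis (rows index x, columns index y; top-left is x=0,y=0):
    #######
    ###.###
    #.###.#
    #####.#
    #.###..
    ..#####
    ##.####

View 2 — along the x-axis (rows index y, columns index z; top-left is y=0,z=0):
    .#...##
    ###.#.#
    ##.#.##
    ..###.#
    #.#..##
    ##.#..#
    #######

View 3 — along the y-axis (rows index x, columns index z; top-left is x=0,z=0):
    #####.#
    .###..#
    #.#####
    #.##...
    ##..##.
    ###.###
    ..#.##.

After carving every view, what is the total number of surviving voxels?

remaining voxels: 114

initial block: 7^3 = 343
after view 1 [z-axis, 39 of 49 cells solid] → remaining = 273
after view 2 [x-axis, 32 of 49 cells solid] → remaining = 178
after view 3 [y-axis, 32 of 49 cells solid] → remaining = 114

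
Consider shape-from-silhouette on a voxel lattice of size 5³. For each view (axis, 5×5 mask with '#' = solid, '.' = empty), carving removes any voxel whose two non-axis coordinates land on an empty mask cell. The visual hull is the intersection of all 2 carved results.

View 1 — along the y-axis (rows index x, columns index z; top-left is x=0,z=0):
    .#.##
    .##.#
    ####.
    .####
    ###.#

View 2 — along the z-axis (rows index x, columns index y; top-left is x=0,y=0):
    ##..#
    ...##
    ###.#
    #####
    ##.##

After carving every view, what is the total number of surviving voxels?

|visual hull| = 67

start: 5×5×5 = 125 voxels
[1] y-view keeps 18 columns → grid now 90
[2] z-view keeps 18 columns → grid now 67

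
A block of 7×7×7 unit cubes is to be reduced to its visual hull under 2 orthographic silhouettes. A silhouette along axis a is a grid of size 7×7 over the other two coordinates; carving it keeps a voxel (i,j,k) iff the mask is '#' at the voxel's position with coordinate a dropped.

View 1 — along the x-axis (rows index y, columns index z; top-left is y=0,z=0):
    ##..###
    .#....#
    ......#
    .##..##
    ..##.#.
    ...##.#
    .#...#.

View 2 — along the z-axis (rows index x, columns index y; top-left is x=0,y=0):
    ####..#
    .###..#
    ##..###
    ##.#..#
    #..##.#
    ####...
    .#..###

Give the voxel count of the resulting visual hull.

before carving: 343 voxels (7×7×7)
carve view 1 (along x, YZ-mask fill 20/49): 140 voxels remain
carve view 2 (along z, XY-mask fill 30/49): 87 voxels remain

87 voxels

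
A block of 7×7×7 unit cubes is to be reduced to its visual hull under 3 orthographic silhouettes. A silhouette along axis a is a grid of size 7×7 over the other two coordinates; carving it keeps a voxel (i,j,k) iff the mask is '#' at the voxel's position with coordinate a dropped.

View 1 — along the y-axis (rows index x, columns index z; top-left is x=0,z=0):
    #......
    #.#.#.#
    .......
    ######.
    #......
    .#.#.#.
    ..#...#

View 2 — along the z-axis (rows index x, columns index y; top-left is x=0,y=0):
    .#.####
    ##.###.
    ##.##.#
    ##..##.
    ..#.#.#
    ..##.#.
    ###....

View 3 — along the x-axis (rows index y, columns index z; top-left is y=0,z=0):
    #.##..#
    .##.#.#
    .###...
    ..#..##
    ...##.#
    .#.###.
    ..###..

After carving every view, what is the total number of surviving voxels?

before carving: 343 voxels (7×7×7)
[1] y-view keeps 17 columns → grid now 119
[2] z-view keeps 28 columns → grid now 67
[3] x-view keeps 24 columns → grid now 34

34 voxels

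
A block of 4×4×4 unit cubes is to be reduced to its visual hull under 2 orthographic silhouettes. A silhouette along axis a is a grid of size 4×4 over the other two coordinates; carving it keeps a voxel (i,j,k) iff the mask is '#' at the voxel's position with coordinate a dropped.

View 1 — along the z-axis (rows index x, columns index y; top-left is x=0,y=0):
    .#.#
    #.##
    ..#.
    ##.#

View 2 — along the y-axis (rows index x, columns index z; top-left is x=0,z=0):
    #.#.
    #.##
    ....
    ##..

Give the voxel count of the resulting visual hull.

before carving: 64 voxels (4×4×4)
[1] z-view keeps 9 columns → grid now 36
[2] y-view keeps 7 columns → grid now 19

voxel count = 19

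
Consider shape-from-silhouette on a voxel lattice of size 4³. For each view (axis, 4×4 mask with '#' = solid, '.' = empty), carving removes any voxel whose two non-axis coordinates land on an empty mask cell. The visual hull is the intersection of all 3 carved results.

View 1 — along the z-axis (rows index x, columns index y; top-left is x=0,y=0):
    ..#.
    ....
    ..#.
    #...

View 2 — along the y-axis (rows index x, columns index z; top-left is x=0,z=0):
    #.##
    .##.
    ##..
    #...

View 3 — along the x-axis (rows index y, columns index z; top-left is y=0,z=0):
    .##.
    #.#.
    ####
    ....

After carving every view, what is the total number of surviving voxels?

initial block: 4^3 = 64
[1] z-view keeps 3 columns → grid now 12
[2] y-view keeps 8 columns → grid now 6
[3] x-view keeps 8 columns → grid now 5

remaining voxels: 5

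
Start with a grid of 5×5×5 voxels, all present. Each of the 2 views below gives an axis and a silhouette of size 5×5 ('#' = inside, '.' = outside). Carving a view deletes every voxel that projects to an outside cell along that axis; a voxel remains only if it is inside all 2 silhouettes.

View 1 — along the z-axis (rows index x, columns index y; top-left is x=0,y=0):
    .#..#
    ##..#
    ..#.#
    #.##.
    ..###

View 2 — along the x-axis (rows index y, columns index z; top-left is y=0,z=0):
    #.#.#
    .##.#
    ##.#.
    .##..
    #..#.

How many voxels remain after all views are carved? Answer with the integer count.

full grid |V| = 125
  1. axis=2 (XY plane), |mask|=13  ⇒  voxels=65
  2. axis=0 (YZ plane), |mask|=13  ⇒  voxels=33

voxel count = 33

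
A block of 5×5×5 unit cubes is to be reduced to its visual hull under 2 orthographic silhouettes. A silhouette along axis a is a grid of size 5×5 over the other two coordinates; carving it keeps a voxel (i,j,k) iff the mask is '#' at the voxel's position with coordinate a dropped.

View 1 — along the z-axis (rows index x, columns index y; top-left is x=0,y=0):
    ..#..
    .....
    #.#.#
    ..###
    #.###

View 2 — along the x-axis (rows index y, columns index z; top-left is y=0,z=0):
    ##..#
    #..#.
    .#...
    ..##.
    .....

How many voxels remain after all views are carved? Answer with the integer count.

full grid |V| = 125
after view 1 [z-axis, 11 of 25 cells solid] → remaining = 55
after view 2 [x-axis, 8 of 25 cells solid] → remaining = 14

voxel count = 14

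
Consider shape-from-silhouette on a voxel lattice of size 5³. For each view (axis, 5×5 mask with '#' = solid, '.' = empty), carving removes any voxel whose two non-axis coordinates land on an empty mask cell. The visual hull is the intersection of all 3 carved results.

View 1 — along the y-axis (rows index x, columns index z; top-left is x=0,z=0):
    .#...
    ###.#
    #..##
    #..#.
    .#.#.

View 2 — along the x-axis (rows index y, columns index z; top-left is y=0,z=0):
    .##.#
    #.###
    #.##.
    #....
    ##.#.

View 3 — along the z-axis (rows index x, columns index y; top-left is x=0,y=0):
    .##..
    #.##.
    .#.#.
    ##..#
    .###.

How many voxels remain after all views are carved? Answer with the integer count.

initial block: 5^3 = 125
  1. axis=1 (XZ plane), |mask|=12  ⇒  voxels=60
  2. axis=0 (YZ plane), |mask|=14  ⇒  voxels=34
  3. axis=2 (XY plane), |mask|=13  ⇒  voxels=16

remaining voxels: 16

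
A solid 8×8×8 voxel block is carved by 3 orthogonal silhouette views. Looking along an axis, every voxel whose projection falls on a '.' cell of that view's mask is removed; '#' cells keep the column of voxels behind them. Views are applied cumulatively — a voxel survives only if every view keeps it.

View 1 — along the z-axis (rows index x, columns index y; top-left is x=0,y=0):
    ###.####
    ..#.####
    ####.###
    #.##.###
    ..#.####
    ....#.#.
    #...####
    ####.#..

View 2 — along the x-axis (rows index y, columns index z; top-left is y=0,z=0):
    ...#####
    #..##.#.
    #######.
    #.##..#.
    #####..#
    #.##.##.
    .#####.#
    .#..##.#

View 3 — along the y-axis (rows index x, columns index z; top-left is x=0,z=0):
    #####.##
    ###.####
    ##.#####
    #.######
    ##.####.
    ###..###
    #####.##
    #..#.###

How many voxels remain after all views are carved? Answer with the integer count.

full grid |V| = 512
step 1: project along z, AND mask (42/64) → |grid| = 336
step 2: project along x, AND mask (41/64) → |grid| = 222
step 3: project along y, AND mask (52/64) → |grid| = 184

voxel count = 184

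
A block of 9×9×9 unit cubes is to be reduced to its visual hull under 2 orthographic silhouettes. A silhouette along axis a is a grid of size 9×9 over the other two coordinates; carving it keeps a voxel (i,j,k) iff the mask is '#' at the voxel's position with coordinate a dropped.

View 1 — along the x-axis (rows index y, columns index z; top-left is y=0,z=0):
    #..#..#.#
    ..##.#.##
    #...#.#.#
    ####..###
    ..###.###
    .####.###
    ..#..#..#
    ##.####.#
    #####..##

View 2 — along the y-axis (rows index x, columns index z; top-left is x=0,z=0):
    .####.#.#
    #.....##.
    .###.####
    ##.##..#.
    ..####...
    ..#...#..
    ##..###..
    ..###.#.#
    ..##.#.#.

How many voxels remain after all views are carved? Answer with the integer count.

remaining voxels: 229

before carving: 729 voxels (9×9×9)
V1 x: intersect with YZ mask (50 set) -- 450 left
V2 y: intersect with XZ mask (41 set) -- 229 left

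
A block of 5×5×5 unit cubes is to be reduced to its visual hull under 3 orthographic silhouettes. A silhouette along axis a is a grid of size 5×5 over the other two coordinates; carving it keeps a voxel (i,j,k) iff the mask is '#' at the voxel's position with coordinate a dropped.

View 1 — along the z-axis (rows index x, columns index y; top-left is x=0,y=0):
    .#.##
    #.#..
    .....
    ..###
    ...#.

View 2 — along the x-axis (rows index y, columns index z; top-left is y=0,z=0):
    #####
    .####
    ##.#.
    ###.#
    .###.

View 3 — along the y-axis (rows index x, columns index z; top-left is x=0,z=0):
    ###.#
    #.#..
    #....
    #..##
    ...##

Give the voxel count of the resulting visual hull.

start: 5×5×5 = 125 voxels
carve view 1 (along z, XY-mask fill 9/25): 45 voxels remain
carve view 2 (along x, YZ-mask fill 19/25): 33 voxels remain
carve view 3 (along y, XZ-mask fill 12/25): 18 voxels remain

18 voxels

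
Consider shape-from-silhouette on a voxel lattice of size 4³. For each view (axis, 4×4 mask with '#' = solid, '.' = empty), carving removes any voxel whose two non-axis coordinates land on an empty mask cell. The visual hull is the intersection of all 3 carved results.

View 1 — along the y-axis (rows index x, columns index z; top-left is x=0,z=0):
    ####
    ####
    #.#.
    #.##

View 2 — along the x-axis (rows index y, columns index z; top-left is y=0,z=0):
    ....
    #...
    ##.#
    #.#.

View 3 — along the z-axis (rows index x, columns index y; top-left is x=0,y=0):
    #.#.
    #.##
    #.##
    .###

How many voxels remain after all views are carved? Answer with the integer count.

start: 4×4×4 = 64 voxels
carve view 1 (along y, XZ-mask fill 13/16): 52 voxels remain
carve view 2 (along x, YZ-mask fill 6/16): 21 voxels remain
carve view 3 (along z, XY-mask fill 11/16): 16 voxels remain

remaining voxels: 16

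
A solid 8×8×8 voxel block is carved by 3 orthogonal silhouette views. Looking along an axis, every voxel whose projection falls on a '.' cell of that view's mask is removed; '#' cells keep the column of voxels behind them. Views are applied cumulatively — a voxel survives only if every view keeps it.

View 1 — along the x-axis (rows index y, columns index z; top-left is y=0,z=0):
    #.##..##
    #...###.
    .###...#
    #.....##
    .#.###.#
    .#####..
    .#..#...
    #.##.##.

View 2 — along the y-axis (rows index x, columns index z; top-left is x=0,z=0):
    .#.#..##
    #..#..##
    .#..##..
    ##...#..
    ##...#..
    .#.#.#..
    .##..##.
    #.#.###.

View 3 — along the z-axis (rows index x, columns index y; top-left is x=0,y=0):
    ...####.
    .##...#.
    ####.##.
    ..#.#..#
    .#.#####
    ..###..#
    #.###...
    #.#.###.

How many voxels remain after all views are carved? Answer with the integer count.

full grid |V| = 512
step 1: project along x, AND mask (33/64) → |grid| = 264
step 2: project along y, AND mask (29/64) → |grid| = 119
step 3: project along z, AND mask (35/64) → |grid| = 59

voxel count = 59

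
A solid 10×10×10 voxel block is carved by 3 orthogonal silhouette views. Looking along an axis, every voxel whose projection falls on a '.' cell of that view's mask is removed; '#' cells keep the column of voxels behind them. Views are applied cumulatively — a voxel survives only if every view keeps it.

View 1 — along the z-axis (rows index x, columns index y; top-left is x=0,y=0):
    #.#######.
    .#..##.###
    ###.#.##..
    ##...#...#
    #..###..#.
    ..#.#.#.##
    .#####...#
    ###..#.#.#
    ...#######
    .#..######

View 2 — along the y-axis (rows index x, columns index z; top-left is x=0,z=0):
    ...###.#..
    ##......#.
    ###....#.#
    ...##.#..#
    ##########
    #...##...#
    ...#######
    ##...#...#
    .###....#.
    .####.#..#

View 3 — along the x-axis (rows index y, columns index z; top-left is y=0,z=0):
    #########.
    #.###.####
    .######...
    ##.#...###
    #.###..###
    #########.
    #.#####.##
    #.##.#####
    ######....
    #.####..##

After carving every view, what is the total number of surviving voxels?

|visual hull| = 224

full grid |V| = 1000
[1] z-view keeps 60 columns → grid now 600
[2] y-view keeps 51 columns → grid now 302
[3] x-view keeps 74 columns → grid now 224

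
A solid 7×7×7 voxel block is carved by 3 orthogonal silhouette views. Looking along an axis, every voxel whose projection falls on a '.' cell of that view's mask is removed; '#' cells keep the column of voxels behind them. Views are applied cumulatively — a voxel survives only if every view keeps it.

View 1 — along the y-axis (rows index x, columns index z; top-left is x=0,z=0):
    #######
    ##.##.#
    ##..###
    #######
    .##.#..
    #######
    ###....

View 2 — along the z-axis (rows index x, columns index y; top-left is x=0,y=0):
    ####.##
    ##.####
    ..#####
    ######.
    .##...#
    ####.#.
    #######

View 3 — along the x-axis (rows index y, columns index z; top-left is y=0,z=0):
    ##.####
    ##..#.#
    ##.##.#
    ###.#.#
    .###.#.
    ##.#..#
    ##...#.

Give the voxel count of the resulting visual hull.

start: 7×7×7 = 343 voxels
V1 y: intersect with XZ mask (37 set) -- 259 left
V2 z: intersect with XY mask (38 set) -- 204 left
V3 x: intersect with YZ mask (31 set) -- 136 left

remaining voxels: 136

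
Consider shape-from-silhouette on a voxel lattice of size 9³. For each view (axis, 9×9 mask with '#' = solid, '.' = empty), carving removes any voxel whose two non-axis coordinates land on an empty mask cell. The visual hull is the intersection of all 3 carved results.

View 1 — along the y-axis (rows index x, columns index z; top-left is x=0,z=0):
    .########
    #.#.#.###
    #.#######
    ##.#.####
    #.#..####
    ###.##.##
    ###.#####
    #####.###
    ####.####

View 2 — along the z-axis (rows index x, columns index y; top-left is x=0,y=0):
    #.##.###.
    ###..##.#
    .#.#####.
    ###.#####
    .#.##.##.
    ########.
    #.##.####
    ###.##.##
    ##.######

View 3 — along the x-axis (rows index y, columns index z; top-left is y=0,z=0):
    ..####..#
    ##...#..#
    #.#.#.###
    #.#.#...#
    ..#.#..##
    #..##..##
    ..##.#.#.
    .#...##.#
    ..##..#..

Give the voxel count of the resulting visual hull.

full grid |V| = 729
  1. axis=1 (XZ plane), |mask|=66  ⇒  voxels=594
  2. axis=2 (XY plane), |mask|=61  ⇒  voxels=450
  3. axis=0 (YZ plane), |mask|=39  ⇒  voxels=223

remaining voxels: 223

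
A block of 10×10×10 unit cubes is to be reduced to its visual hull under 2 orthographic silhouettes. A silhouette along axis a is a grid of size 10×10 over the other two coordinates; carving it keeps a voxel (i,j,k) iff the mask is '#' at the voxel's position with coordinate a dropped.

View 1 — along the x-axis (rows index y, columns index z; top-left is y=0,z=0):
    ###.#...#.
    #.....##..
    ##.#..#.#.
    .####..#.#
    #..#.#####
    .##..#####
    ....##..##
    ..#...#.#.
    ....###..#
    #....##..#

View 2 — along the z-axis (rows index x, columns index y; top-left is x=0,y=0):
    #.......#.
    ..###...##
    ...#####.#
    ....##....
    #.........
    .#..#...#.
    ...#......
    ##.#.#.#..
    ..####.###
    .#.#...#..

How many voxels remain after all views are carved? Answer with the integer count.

initial block: 10^3 = 1000
  1. axis=0 (YZ plane), |mask|=48  ⇒  voxels=480
  2. axis=2 (XY plane), |mask|=35  ⇒  voxels=177

|visual hull| = 177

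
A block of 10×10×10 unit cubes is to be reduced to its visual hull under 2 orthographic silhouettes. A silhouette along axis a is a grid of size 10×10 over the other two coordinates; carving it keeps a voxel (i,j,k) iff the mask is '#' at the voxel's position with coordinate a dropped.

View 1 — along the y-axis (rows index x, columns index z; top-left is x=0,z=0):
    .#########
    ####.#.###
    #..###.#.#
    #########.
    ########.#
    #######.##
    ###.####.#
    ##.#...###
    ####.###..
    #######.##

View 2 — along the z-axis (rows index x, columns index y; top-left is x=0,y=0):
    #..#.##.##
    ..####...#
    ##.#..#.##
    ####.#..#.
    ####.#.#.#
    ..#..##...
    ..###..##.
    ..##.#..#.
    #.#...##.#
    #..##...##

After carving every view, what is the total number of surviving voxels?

full grid |V| = 1000
step 1: project along y, AND mask (80/100) → |grid| = 800
step 2: project along z, AND mask (52/100) → |grid| = 418

418 voxels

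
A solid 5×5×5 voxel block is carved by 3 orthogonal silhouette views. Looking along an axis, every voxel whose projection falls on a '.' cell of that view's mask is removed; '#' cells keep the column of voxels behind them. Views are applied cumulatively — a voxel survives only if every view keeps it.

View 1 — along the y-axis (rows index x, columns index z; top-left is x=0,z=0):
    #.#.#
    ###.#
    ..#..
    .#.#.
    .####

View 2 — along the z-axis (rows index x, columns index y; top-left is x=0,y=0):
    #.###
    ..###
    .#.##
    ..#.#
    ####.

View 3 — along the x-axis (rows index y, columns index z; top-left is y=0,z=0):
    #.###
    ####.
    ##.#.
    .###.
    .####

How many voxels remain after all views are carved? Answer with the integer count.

32 voxels

full grid |V| = 125
  1. axis=1 (XZ plane), |mask|=14  ⇒  voxels=70
  2. axis=2 (XY plane), |mask|=16  ⇒  voxels=47
  3. axis=0 (YZ plane), |mask|=18  ⇒  voxels=32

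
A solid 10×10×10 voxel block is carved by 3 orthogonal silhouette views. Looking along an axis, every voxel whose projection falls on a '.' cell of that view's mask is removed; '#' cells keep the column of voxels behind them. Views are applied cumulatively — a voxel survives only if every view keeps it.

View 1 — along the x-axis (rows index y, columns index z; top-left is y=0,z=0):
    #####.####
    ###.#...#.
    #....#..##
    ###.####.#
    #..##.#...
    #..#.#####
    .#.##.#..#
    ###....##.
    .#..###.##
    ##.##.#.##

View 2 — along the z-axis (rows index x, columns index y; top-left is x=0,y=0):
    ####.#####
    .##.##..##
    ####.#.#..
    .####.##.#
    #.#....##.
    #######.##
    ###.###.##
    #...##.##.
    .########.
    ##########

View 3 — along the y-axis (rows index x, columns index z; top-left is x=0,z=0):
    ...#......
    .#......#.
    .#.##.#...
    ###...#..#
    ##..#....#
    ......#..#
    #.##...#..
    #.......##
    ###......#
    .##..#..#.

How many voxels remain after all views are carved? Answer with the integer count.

full grid |V| = 1000
[1] x-view keeps 60 columns → grid now 600
[2] z-view keeps 72 columns → grid now 426
[3] y-view keeps 33 columns → grid now 138

138 voxels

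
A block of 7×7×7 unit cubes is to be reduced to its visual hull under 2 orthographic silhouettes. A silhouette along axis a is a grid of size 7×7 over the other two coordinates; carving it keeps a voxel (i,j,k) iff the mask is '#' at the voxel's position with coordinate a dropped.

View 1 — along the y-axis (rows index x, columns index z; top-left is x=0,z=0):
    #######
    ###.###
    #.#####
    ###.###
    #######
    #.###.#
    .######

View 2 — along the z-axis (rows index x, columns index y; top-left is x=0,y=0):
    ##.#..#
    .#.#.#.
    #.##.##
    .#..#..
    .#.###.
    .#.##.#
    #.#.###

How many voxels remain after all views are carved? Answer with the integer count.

remaining voxels: 166

before carving: 343 voxels (7×7×7)
[1] y-view keeps 43 columns → grid now 301
[2] z-view keeps 27 columns → grid now 166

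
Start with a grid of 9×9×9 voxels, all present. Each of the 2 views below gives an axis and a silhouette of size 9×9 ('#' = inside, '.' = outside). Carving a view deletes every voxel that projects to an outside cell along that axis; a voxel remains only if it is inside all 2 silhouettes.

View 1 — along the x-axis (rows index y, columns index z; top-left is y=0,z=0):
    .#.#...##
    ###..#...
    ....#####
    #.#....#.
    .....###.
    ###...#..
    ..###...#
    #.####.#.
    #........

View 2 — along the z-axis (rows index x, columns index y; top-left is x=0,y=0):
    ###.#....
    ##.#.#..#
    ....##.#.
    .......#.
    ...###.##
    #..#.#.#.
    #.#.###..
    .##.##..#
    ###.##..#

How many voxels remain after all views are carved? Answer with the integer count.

start: 9×9×9 = 729 voxels
carve view 1 (along x, YZ-mask fill 34/81): 306 voxels remain
carve view 2 (along z, XY-mask fill 38/81): 143 voxels remain

143 voxels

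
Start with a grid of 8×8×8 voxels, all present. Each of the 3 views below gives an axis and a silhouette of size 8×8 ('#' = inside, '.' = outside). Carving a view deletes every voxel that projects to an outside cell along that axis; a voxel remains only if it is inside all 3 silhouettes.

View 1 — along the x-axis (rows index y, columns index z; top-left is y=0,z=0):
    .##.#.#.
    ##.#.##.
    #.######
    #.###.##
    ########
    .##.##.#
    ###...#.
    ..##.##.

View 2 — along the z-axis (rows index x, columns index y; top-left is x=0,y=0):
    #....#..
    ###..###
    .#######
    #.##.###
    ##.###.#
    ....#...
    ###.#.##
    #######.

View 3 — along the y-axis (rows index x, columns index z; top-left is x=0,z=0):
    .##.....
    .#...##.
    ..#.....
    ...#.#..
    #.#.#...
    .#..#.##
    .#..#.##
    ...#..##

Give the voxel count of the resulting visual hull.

initial block: 8^3 = 512
after view 1 [x-axis, 43 of 64 cells solid] → remaining = 344
after view 2 [z-axis, 41 of 64 cells solid] → remaining = 218
after view 3 [y-axis, 22 of 64 cells solid] → remaining = 74

74 voxels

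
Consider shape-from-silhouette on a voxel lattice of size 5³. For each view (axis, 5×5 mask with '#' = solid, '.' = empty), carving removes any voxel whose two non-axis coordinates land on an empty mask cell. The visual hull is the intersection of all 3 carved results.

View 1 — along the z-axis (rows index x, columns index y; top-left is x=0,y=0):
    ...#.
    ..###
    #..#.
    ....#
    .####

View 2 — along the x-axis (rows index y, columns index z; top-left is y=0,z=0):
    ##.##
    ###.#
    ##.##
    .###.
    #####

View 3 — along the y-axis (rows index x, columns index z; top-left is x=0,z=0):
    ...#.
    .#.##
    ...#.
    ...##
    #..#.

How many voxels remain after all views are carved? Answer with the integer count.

initial block: 5^3 = 125
carve view 1 (along z, XY-mask fill 11/25): 55 voxels remain
carve view 2 (along x, YZ-mask fill 20/25): 43 voxels remain
carve view 3 (along y, XZ-mask fill 9/25): 19 voxels remain

voxel count = 19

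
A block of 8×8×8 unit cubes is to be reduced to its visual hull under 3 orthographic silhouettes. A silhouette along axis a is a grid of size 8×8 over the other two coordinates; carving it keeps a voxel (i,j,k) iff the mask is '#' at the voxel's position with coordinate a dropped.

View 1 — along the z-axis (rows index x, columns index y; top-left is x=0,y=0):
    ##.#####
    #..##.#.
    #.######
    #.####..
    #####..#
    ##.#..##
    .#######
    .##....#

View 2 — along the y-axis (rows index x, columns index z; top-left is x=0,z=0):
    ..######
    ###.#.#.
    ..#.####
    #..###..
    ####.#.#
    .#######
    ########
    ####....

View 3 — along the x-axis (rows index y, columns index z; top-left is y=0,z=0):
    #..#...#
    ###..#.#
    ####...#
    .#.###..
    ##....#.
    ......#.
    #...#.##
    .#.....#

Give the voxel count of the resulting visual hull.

full grid |V| = 512
V1 z: intersect with XY mask (44 set) -- 352 left
V2 y: intersect with XZ mask (45 set) -- 256 left
V3 x: intersect with YZ mask (27 set) -- 109 left

voxel count = 109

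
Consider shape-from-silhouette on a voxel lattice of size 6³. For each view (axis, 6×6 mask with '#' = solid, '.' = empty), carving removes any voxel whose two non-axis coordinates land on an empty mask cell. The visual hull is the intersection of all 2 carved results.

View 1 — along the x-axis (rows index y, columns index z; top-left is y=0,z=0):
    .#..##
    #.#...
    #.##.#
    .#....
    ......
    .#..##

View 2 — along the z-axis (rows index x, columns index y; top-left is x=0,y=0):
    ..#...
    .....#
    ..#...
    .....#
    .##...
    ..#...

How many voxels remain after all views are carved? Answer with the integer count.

24 voxels

full grid |V| = 216
after view 1 [x-axis, 13 of 36 cells solid] → remaining = 78
after view 2 [z-axis, 7 of 36 cells solid] → remaining = 24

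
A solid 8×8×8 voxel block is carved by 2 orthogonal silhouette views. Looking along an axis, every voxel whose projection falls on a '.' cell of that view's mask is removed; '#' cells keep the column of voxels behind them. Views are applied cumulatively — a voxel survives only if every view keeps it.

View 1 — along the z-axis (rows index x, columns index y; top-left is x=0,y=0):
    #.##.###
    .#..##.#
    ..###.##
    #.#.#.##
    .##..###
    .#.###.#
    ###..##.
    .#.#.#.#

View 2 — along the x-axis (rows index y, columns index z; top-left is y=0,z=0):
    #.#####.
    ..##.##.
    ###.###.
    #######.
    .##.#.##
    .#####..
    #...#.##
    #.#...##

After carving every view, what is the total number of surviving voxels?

voxel count = 194

full grid |V| = 512
  1. axis=2 (XY plane), |mask|=39  ⇒  voxels=312
  2. axis=0 (YZ plane), |mask|=41  ⇒  voxels=194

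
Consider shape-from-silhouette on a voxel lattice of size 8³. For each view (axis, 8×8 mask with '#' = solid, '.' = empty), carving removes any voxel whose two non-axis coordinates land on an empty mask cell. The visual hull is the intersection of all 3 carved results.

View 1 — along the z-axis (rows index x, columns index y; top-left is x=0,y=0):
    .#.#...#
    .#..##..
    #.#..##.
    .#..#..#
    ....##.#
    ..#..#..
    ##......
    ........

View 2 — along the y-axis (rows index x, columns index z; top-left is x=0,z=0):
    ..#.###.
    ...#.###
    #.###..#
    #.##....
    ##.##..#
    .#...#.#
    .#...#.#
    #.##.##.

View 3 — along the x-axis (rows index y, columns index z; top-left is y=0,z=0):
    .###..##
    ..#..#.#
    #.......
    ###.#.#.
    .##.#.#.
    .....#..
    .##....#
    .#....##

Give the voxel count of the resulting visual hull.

start: 8×8×8 = 512 voxels
after view 1 [z-axis, 20 of 64 cells solid] → remaining = 160
after view 2 [y-axis, 32 of 64 cells solid] → remaining = 80
after view 3 [x-axis, 25 of 64 cells solid] → remaining = 27

remaining voxels: 27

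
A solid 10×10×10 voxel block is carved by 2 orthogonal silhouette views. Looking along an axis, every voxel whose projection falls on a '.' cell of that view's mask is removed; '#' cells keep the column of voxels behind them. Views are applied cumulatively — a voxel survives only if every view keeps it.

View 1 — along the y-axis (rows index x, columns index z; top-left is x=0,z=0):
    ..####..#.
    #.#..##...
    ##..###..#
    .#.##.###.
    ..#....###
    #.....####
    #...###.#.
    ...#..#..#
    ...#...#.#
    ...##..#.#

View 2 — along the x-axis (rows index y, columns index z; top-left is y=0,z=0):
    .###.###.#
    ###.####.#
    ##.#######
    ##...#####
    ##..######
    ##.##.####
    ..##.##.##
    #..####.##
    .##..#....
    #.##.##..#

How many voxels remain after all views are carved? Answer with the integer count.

316 voxels

initial block: 10^3 = 1000
carve view 1 (along y, XZ-mask fill 45/100): 450 voxels remain
carve view 2 (along x, YZ-mask fill 69/100): 316 voxels remain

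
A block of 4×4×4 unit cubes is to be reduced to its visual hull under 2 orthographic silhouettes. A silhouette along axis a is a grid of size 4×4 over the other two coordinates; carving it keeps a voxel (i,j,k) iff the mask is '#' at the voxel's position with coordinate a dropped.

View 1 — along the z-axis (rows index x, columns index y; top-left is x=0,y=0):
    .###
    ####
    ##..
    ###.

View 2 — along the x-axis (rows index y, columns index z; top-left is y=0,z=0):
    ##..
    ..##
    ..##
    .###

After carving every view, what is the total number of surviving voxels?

|visual hull| = 26

start: 4×4×4 = 64 voxels
  1. axis=2 (XY plane), |mask|=12  ⇒  voxels=48
  2. axis=0 (YZ plane), |mask|=9  ⇒  voxels=26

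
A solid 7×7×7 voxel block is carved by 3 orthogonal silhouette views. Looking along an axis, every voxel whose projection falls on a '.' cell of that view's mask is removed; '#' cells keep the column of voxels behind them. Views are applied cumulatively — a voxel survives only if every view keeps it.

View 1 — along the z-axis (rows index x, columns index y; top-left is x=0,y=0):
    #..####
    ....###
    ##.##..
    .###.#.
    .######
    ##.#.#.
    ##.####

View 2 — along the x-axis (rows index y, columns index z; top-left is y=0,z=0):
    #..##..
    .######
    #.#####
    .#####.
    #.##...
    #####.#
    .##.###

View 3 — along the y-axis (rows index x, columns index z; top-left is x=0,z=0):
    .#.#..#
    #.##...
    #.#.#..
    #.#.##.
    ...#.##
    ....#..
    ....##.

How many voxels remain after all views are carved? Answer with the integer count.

voxel count = 62

initial block: 7^3 = 343
V1 z: intersect with XY mask (32 set) -- 224 left
V2 x: intersect with YZ mask (34 set) -- 155 left
V3 y: intersect with XZ mask (19 set) -- 62 left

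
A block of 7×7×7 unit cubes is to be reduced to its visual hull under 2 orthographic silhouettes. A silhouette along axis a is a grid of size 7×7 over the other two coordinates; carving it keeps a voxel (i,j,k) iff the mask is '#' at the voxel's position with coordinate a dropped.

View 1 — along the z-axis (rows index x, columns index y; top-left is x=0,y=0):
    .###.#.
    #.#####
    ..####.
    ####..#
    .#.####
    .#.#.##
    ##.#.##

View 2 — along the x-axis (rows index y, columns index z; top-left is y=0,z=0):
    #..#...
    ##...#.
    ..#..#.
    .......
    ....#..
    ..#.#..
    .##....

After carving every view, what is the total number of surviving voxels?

start: 7×7×7 = 343 voxels
carve view 1 (along z, XY-mask fill 33/49): 231 voxels remain
carve view 2 (along x, YZ-mask fill 12/49): 54 voxels remain

remaining voxels: 54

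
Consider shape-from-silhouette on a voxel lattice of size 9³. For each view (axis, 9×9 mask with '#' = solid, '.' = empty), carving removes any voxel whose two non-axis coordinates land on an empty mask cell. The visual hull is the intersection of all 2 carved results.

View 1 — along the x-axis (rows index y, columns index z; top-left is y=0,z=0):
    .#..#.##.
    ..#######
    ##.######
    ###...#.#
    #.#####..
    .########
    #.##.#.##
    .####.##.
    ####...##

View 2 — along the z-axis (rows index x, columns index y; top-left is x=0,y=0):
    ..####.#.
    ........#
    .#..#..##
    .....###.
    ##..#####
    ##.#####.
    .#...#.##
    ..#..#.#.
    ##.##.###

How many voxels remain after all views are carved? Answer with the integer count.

remaining voxels: 258

initial block: 9^3 = 729
after view 1 [x-axis, 56 of 81 cells solid] → remaining = 504
after view 2 [z-axis, 41 of 81 cells solid] → remaining = 258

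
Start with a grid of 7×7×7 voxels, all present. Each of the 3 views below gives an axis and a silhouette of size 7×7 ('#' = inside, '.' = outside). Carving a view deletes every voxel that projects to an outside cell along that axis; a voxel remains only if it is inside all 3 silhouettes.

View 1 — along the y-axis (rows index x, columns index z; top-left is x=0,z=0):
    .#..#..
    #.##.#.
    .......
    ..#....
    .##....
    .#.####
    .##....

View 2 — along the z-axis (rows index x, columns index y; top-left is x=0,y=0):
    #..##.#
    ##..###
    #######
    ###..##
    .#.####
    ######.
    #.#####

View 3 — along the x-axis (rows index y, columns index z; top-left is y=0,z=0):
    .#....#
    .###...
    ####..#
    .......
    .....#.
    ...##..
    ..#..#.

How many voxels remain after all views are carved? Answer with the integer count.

remaining voxels: 27

before carving: 343 voxels (7×7×7)
V1 y: intersect with XZ mask (16 set) -- 112 left
V2 z: intersect with XY mask (38 set) -- 85 left
V3 x: intersect with YZ mask (15 set) -- 27 left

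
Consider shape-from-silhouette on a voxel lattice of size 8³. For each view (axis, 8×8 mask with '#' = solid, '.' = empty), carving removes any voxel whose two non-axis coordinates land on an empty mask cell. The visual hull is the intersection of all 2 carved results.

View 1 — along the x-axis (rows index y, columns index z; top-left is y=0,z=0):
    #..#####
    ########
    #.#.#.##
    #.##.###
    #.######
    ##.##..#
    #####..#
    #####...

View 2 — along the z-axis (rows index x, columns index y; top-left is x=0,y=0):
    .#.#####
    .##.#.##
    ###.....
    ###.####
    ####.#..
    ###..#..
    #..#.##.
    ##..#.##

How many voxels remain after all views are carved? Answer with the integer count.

238 voxels

before carving: 512 voxels (8×8×8)
  1. axis=0 (YZ plane), |mask|=48  ⇒  voxels=384
  2. axis=2 (XY plane), |mask|=39  ⇒  voxels=238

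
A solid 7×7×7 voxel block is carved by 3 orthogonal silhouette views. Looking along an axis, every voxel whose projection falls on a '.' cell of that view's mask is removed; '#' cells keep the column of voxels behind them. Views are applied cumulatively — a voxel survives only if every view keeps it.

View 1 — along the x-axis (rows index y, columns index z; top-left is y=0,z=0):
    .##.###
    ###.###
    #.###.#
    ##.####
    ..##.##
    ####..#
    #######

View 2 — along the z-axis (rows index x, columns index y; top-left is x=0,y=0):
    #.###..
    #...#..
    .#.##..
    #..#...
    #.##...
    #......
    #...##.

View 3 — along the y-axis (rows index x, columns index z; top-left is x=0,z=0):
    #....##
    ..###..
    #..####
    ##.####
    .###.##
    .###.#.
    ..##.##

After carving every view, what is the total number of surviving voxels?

voxel count = 59

initial block: 7^3 = 343
[1] x-view keeps 38 columns → grid now 266
[2] z-view keeps 18 columns → grid now 91
[3] y-view keeps 30 columns → grid now 59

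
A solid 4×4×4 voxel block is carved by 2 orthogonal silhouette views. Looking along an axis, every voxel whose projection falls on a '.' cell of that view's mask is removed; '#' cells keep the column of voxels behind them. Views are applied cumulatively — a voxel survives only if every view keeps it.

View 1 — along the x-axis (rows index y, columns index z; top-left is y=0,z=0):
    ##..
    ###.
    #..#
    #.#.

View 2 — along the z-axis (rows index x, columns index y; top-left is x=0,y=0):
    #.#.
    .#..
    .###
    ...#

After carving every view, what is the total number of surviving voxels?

|visual hull| = 16

full grid |V| = 64
carve view 1 (along x, YZ-mask fill 9/16): 36 voxels remain
carve view 2 (along z, XY-mask fill 7/16): 16 voxels remain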